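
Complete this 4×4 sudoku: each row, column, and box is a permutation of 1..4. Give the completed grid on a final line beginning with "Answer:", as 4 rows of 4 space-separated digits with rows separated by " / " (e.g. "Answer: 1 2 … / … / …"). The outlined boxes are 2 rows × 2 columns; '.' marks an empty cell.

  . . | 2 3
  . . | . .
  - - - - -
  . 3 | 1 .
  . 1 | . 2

Step 1. [r2c3∈{4}] nothing but 4 survives at r2c3, so r2c3=4.
Step 2. [r4c1∈{4}] r4c1 is down to just 4, so r4c1=4.
Step 3. [r2c1∈{1,2,3}] r2c1 is the only open cell in row 2 admitting 3 ⇒ r2c1=3.
Step 4. [r2c2∈{2}] r2c2 is down to just 2 ⇒ r2c2=2.
Step 5. [r1c2∈{4}] nothing but 4 survives at r1c2, so r1c2=4.
Step 6. [r3c1∈{2}] nothing but 2 survives at r3c1 ⇒ r3c1=2.
Step 7. [r3c4∈{4}] r3c4's peers cover all but 4, so r3c4=4.
Step 8. [r1c1∈{1}] only 1 remains possible at r1c1 ⇒ r1c1=1.
Step 9. [r4c3∈{3}] r4c3 has the single candidate 3. So r4c3=3.
Step 10. [r2c4∈{1}] nothing but 1 survives at r2c4 ⇒ r2c4=1.

Answer: 1 4 2 3 / 3 2 4 1 / 2 3 1 4 / 4 1 3 2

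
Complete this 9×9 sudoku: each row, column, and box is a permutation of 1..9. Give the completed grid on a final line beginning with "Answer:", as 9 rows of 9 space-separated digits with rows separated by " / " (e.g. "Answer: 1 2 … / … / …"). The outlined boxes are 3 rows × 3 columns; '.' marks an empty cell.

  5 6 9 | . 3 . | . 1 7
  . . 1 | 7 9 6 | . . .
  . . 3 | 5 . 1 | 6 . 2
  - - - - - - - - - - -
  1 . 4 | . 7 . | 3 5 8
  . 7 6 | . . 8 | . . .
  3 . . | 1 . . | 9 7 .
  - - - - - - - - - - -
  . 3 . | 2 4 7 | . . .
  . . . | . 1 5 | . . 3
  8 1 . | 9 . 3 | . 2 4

Step 1. [r7c9∈{1,5,6,9}] in col 9, 9 fits only at r7c9 ⇒ r7c9=9.
Step 2. [r6c2∈{2,5,8}] r6c2 is the only open cell in col 2 admitting 5. So r6c2=5.
Step 3. [r8c4∈{6,8}] box 8 places 8 nowhere but r8c4. So r8c4=8.
Step 4. [r1c7∈{4,8}] r1c7 is the only open cell in row 1 admitting 8 ⇒ r1c7=8.
Step 5. [r5c7∈{1,2,4}] col 7 places 2 nowhere but r5c7, so r5c7=2.
Step 6. [r2c7∈{4,5}] in col 7, 4 fits only at r2c7, so r2c7=4.
Step 7. [r6c5∈{2,6}] in col 5, 2 fits only at r6c5, so r6c5=2.
Step 8. [r4c2∈{2,9}] row 4 places 2 nowhere but r4c2 ⇒ r4c2=2.
Step 9. [r8c7∈{7}] r8c7 has the single candidate 7. So r8c7=7.
Step 10. [r1c4∈{4}] nothing but 4 survives at r1c4, so r1c4=4.
Step 11. [r7c1∈{6}] only 6 remains possible at r7c1, so r7c1=6.
Step 12. [r7c3∈{5}] r7c3's peers cover all but 5 ⇒ r7c3=5.
Step 13. [r8c2∈{4,9}] 9 has one home in col 2: r8c2, so r8c2=9.
Step 14. [r8c1∈{2,4}] r8c1 is the only open cell in row 8 admitting 4, so r8c1=4.
Step 15. [r2c2∈{8}] nothing but 8 survives at r2c2. So r2c2=8.
Step 16. [r2c8∈{3}] r2c8 has the single candidate 3 ⇒ r2c8=3.
Step 17. [r3c2∈{4}] r3c2's peers cover all but 4 ⇒ r3c2=4.
Step 18. [r5c9∈{1}] r5c9's peers cover all but 1, so r5c9=1.
Step 19. [r7c7∈{1}] only 1 remains possible at r7c7 ⇒ r7c7=1.
Step 20. [r5c5∈{5}] r5c5 is down to just 5. So r5c5=5.
Step 21. [r3c8∈{9}] r3c8's peers cover all but 9. So r3c8=9.
Step 22. [r1c6∈{2}] nothing but 2 survives at r1c6 ⇒ r1c6=2.
Step 23. [r6c9∈{6}] r6c9 has the single candidate 6 ⇒ r6c9=6.
Step 24. [r9c7∈{5}] r9c7's peers cover all but 5, so r9c7=5.
Step 25. [r9c3∈{7}] r9c3 has the single candidate 7, so r9c3=7.
Step 26. [r5c1∈{9}] only 9 remains possible at r5c1, so r5c1=9.
Step 27. [r3c5∈{8}] r3c5 has the single candidate 8, so r3c5=8.
Step 28. [r8c3∈{2}] r8c3's peers cover all but 2, so r8c3=2.
Step 29. [r7c8∈{8}] only 8 remains possible at r7c8 ⇒ r7c8=8.
Step 30. [r9c5∈{6}] r9c5's peers cover all but 6, so r9c5=6.
Step 31. [r2c1∈{2}] only 2 remains possible at r2c1, so r2c1=2.
Step 32. [r2c9∈{5}] nothing but 5 survives at r2c9, so r2c9=5.
Step 33. [r8c8∈{6}] r8c8 is down to just 6 ⇒ r8c8=6.
Step 34. [r6c6∈{4}] nothing but 4 survives at r6c6. So r6c6=4.
Step 35. [r4c6∈{9}] only 9 remains possible at r4c6. So r4c6=9.
Step 36. [r5c8∈{4}] r5c8 is down to just 4 ⇒ r5c8=4.
Step 37. [r4c4∈{6}] r4c4 has the single candidate 6. So r4c4=6.
Step 38. [r3c1∈{7}] r3c1 is down to just 7 ⇒ r3c1=7.
Step 39. [r5c4∈{3}] r5c4 has the single candidate 3. So r5c4=3.
Step 40. [r6c3∈{8}] r6c3 is down to just 8, so r6c3=8.

Answer: 5 6 9 4 3 2 8 1 7 / 2 8 1 7 9 6 4 3 5 / 7 4 3 5 8 1 6 9 2 / 1 2 4 6 7 9 3 5 8 / 9 7 6 3 5 8 2 4 1 / 3 5 8 1 2 4 9 7 6 / 6 3 5 2 4 7 1 8 9 / 4 9 2 8 1 5 7 6 3 / 8 1 7 9 6 3 5 2 4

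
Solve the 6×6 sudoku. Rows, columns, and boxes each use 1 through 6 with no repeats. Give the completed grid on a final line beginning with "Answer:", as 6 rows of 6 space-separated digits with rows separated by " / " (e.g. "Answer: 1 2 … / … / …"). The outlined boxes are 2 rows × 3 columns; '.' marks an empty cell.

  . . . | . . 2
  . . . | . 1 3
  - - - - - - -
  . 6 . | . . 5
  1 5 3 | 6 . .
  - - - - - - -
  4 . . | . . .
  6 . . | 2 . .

Step 1. [r3c3∈{2,4}] in box 3, 4 fits only at r3c3. So r3c3=4.
Step 2. [r1c5∈{4,5,6}] across box 2, 6 lands solely at r1c5 ⇒ r1c5=6.
Step 3. [r3c4∈{1,3}] r3c4 is the only open cell in row 3 admitting 1. So r3c4=1.
Step 4. [r5c4∈{3,5}] col 4 places 3 nowhere but r5c4, so r5c4=3.
Step 5. [r5c5∈{5}] r5c5's peers cover all but 5 ⇒ r5c5=5.
Step 6. [r6c3∈{1,5}] 5 has one home in row 6: r6c3. So r6c3=5.
Step 7. [r6c2∈{1,3}] across row 6, 3 lands solely at r6c2. So r6c2=3.
Step 8. [r6c5∈{4}] nothing but 4 survives at r6c5. So r6c5=4.
Step 9. [r3c1∈{2}] r3c1 is down to just 2 ⇒ r3c1=2.
Step 10. [r1c3∈{1}] only 1 remains possible at r1c3, so r1c3=1.
Step 11. [r1c2∈{4}] r1c2 has the single candidate 4 ⇒ r1c2=4.
Step 12. [r5c3∈{2}] only 2 remains possible at r5c3. So r5c3=2.
Step 13. [r2c1∈{5}] only 5 remains possible at r2c1 ⇒ r2c1=5.
Step 14. [r5c2∈{1}] r5c2 is down to just 1. So r5c2=1.
Step 15. [r1c4∈{5}] nothing but 5 survives at r1c4, so r1c4=5.
Step 16. [r2c2∈{2}] r2c2 is down to just 2, so r2c2=2.
Step 17. [r3c5∈{3}] only 3 remains possible at r3c5, so r3c5=3.
Step 18. [r4c6∈{4}] only 4 remains possible at r4c6 ⇒ r4c6=4.
Step 19. [r2c4∈{4}] nothing but 4 survives at r2c4. So r2c4=4.
Step 20. [r2c3∈{6}] r2c3 has the single candidate 6 ⇒ r2c3=6.
Step 21. [r4c5∈{2}] r4c5 is down to just 2, so r4c5=2.
Step 22. [r6c6∈{1}] r6c6 has the single candidate 1 ⇒ r6c6=1.
Step 23. [r1c1∈{3}] r1c1 is down to just 3 ⇒ r1c1=3.
Step 24. [r5c6∈{6}] r5c6's peers cover all but 6. So r5c6=6.

Answer: 3 4 1 5 6 2 / 5 2 6 4 1 3 / 2 6 4 1 3 5 / 1 5 3 6 2 4 / 4 1 2 3 5 6 / 6 3 5 2 4 1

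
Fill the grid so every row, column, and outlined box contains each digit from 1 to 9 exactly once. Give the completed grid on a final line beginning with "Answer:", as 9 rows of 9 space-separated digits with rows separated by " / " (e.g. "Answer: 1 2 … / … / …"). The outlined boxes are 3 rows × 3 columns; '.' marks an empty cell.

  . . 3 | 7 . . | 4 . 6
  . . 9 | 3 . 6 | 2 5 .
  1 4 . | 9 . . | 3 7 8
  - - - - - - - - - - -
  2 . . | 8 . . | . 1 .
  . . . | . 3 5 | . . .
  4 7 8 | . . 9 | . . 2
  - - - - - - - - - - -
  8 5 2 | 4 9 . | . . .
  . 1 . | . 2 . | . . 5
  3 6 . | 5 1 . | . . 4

Step 1. [r5c1∈{6,9}] r5c1 is the only open cell in col 1 admitting 6 ⇒ r5c1=6.
Step 2. [r4c5∈{4,6,7}] r4c5 is the only open cell in col 5 admitting 7, so r4c5=7.
Step 3. [r4c7∈{5,6,9}] across row 4, 6 lands solely at r4c7, so r4c7=6.
Step 4. [r5c2∈{9}] only 9 remains possible at r5c2 ⇒ r5c2=9.
Step 5. [r9c3∈{7}] nothing but 7 survives at r9c3 ⇒ r9c3=7.
Step 6. [r9c6∈{8}] r9c6 is down to just 8 ⇒ r9c6=8.
Step 7. [r9c7∈{9}] r9c7's peers cover all but 9, so r9c7=9.
Step 8. [r6c8∈{3}] r6c8's peers cover all but 3. So r6c8=3.
Step 9. [r7c9∈{1,3,7}] col 9 places 3 nowhere but r7c9 ⇒ r7c9=3.
Step 10. [r1c1∈{5}] only 5 remains possible at r1c1, so r1c1=5.
Step 11. [r6c4∈{1,6}] r6c4 is the only open cell in row 6 admitting 1. So r6c4=1.
Step 12. [r1c2∈{2,8}] in col 2, 2 fits only at r1c2, so r1c2=2.
Step 13. [r7c6∈{7}] nothing but 7 survives at r7c6 ⇒ r7c6=7.
Step 14. [r8c7∈{7,8}] 7 has one home in row 8: r8c7, so r8c7=7.
Step 15. [r8c8∈{6,8}] r8c8 is the only open cell in row 8 admitting 8. So r8c8=8.
Step 16. [r2c5∈{4,8}] 4 has one home in row 2: r2c5 ⇒ r2c5=4.
Step 17. [r1c5∈{8}] r1c5's peers cover all but 8, so r1c5=8.
Step 18. [r3c5∈{5}] only 5 remains possible at r3c5. So r3c5=5.
Step 19. [r8c1∈{9}] r8c1's peers cover all but 9. So r8c1=9.
Step 20. [r1c8∈{9}] nothing but 9 survives at r1c8 ⇒ r1c8=9.
Step 21. [r8c4∈{6}] r8c4's peers cover all but 6, so r8c4=6.
Step 22. [r7c7∈{1}] r7c7 is down to just 1. So r7c7=1.
Step 23. [r8c3∈{4}] r8c3 is down to just 4, so r8c3=4.
Step 24. [r5c3∈{1}] r5c3 is down to just 1. So r5c3=1.
Step 25. [r4c9∈{9}] r4c9 is down to just 9 ⇒ r4c9=9.
Step 26. [r5c8∈{4}] nothing but 4 survives at r5c8. So r5c8=4.
Step 27. [r4c3∈{5}] only 5 remains possible at r4c3 ⇒ r4c3=5.
Step 28. [r3c3∈{6}] nothing but 6 survives at r3c3. So r3c3=6.
Step 29. [r6c5∈{6}] r6c5 is down to just 6 ⇒ r6c5=6.
Step 30. [r7c8∈{6}] only 6 remains possible at r7c8 ⇒ r7c8=6.
Step 31. [r2c9∈{1}] nothing but 1 survives at r2c9 ⇒ r2c9=1.
Step 32. [r2c2∈{8}] only 8 remains possible at r2c2. So r2c2=8.
Step 33. [r3c6∈{2}] r3c6's peers cover all but 2, so r3c6=2.
Step 34. [r5c9∈{7}] nothing but 7 survives at r5c9. So r5c9=7.
Step 35. [r2c1∈{7}] r2c1 is down to just 7, so r2c1=7.
Step 36. [r5c4∈{2}] r5c4 is down to just 2, so r5c4=2.
Step 37. [r4c2∈{3}] only 3 remains possible at r4c2 ⇒ r4c2=3.
Step 38. [r6c7∈{5}] r6c7 has the single candidate 5. So r6c7=5.
Step 39. [r8c6∈{3}] r8c6 is down to just 3, so r8c6=3.
Step 40. [r5c7∈{8}] nothing but 8 survives at r5c7, so r5c7=8.
Step 41. [r1c6∈{1}] only 1 remains possible at r1c6. So r1c6=1.
Step 42. [r9c8∈{2}] r9c8 has the single candidate 2. So r9c8=2.
Step 43. [r4c6∈{4}] only 4 remains possible at r4c6 ⇒ r4c6=4.

Answer: 5 2 3 7 8 1 4 9 6 / 7 8 9 3 4 6 2 5 1 / 1 4 6 9 5 2 3 7 8 / 2 3 5 8 7 4 6 1 9 / 6 9 1 2 3 5 8 4 7 / 4 7 8 1 6 9 5 3 2 / 8 5 2 4 9 7 1 6 3 / 9 1 4 6 2 3 7 8 5 / 3 6 7 5 1 8 9 2 4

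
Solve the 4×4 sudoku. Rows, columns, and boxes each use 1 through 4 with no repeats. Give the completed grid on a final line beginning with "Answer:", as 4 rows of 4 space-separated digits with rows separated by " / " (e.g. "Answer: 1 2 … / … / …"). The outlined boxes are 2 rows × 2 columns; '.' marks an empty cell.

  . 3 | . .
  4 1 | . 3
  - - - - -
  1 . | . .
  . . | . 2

Step 1. [r3c4∈{4}] nothing but 4 survives at r3c4. So r3c4=4.
Step 2. [r4c3∈{1,3}] 1 has one home in row 4: r4c3 ⇒ r4c3=1.
Step 3. [r1c3∈{2,4}] r1c3 is the only open cell in row 1 admitting 4, so r1c3=4.
Step 4. [r1c4∈{1}] r1c4's peers cover all but 1 ⇒ r1c4=1.
Step 5. [r4c1∈{3}] nothing but 3 survives at r4c1, so r4c1=3.
Step 6. [r3c2∈{2}] r3c2's peers cover all but 2, so r3c2=2.
Step 7. [r2c3∈{2}] r2c3 has the single candidate 2, so r2c3=2.
Step 8. [r4c2∈{4}] r4c2's peers cover all but 4 ⇒ r4c2=4.
Step 9. [r1c1∈{2}] r1c1 is down to just 2. So r1c1=2.
Step 10. [r3c3∈{3}] r3c3 has the single candidate 3, so r3c3=3.

Answer: 2 3 4 1 / 4 1 2 3 / 1 2 3 4 / 3 4 1 2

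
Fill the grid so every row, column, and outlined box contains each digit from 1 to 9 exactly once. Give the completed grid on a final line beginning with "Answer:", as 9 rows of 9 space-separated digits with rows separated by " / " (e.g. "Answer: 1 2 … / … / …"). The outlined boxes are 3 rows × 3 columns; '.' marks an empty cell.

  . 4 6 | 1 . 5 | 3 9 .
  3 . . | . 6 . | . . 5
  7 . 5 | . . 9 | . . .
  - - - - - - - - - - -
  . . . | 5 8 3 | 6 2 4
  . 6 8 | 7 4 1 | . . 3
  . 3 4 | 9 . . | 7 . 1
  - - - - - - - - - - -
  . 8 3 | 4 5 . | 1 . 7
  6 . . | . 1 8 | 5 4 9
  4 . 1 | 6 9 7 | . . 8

Step 1. [r5c1∈{2,5,9}] row 5 places 2 nowhere but r5c1, so r5c1=2.
Step 2. [r1c9∈{2}] only 2 remains possible at r1c9. So r1c9=2.
Step 3. [r7c6∈{2}] r7c6 is down to just 2 ⇒ r7c6=2.
Step 4. [r6c8∈{5,8}] r6c8 is the only open cell in row 6 admitting 8. So r6c8=8.
Step 5. [r4c1∈{1,9}] 1 has one home in col 1: r4c1 ⇒ r4c1=1.
Step 6. [r3c7∈{4,8}] 4 has one home in row 3: r3c7 ⇒ r3c7=4.
Step 7. [r3c4∈{2,3,8}] r3c4 is the only open cell in row 3 admitting 8, so r3c4=8.
Step 8. [r2c4∈{2}] r2c4 is down to just 2, so r2c4=2.
Step 9. [r3c2∈{1,2}] r3c2 is the only open cell in row 3 admitting 2. So r3c2=2.
Step 10. [r8c2∈{7}] r8c2's peers cover all but 7 ⇒ r8c2=7.
Step 11. [r3c8∈{1,6}] r3c8 is the only open cell in row 3 admitting 1 ⇒ r3c8=1.
Step 12. [r2c3∈{9}] r2c3 has the single candidate 9 ⇒ r2c3=9.
Step 13. [r2c6∈{4}] r2c6 is down to just 4. So r2c6=4.
Step 14. [r4c3∈{7}] nothing but 7 survives at r4c3. So r4c3=7.
Step 15. [r1c5∈{7}] nothing but 7 survives at r1c5. So r1c5=7.
Step 16. [r6c6∈{6}] r6c6 is down to just 6, so r6c6=6.
Step 17. [r6c5∈{2}] only 2 remains possible at r6c5 ⇒ r6c5=2.
Step 18. [r2c7∈{8}] r2c7 is down to just 8. So r2c7=8.
Step 19. [r1c1∈{8}] r1c1 has the single candidate 8, so r1c1=8.
Step 20. [r8c4∈{3}] r8c4 has the single candidate 3 ⇒ r8c4=3.
Step 21. [r9c7∈{2}] r9c7's peers cover all but 2. So r9c7=2.
Step 22. [r6c1∈{5}] nothing but 5 survives at r6c1, so r6c1=5.
Step 23. [r9c2∈{5}] r9c2 has the single candidate 5. So r9c2=5.
Step 24. [r3c5∈{3}] nothing but 3 survives at r3c5 ⇒ r3c5=3.
Step 25. [r5c7∈{9}] r5c7's peers cover all but 9. So r5c7=9.
Step 26. [r4c2∈{9}] r4c2 is down to just 9 ⇒ r4c2=9.
Step 27. [r8c3∈{2}] only 2 remains possible at r8c3 ⇒ r8c3=2.
Step 28. [r9c8∈{3}] r9c8's peers cover all but 3, so r9c8=3.
Step 29. [r2c8∈{7}] nothing but 7 survives at r2c8. So r2c8=7.
Step 30. [r3c9∈{6}] r3c9 has the single candidate 6, so r3c9=6.
Step 31. [r7c8∈{6}] r7c8 is down to just 6. So r7c8=6.
Step 32. [r5c8∈{5}] r5c8's peers cover all but 5. So r5c8=5.
Step 33. [r7c1∈{9}] r7c1's peers cover all but 9. So r7c1=9.
Step 34. [r2c2∈{1}] only 1 remains possible at r2c2, so r2c2=1.

Answer: 8 4 6 1 7 5 3 9 2 / 3 1 9 2 6 4 8 7 5 / 7 2 5 8 3 9 4 1 6 / 1 9 7 5 8 3 6 2 4 / 2 6 8 7 4 1 9 5 3 / 5 3 4 9 2 6 7 8 1 / 9 8 3 4 5 2 1 6 7 / 6 7 2 3 1 8 5 4 9 / 4 5 1 6 9 7 2 3 8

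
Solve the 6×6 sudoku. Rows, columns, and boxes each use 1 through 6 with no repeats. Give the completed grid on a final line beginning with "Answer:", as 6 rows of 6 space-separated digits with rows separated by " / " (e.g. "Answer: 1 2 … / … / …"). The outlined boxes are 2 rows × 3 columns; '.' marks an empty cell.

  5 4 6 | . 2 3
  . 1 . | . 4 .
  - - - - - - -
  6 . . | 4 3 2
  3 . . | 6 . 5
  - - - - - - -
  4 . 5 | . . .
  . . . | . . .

Step 1. [r6c1∈{1,2}] col 1 places 1 nowhere but r6c1, so r6c1=1.
Step 2. [r4c2∈{2}] only 2 remains possible at r4c2. So r4c2=2.
Step 3. [r6c3∈{2,3}] r6c3 is the only open cell in box 5 admitting 2. So r6c3=2.
Step 4. [r5c6∈{1,6}] col 6 places 1 nowhere but r5c6. So r5c6=1.
Step 5. [r5c5∈{6}] r5c5 is down to just 6. So r5c5=6.
Step 6. [r5c2∈{3}] r5c2's peers cover all but 3, so r5c2=3.
Step 7. [r6c4∈{3,5}] 3 has one home in row 6: r6c4. So r6c4=3.
Step 8. [r3c3∈{1}] r3c3 has the single candidate 1, so r3c3=1.
Step 9. [r4c5∈{1}] r4c5 has the single candidate 1 ⇒ r4c5=1.
Step 10. [r1c4∈{1}] nothing but 1 survives at r1c4. So r1c4=1.
Step 11. [r6c2∈{6}] nothing but 6 survives at r6c2 ⇒ r6c2=6.
Step 12. [r3c2∈{5}] r3c2 has the single candidate 5 ⇒ r3c2=5.
Step 13. [r5c4∈{2}] nothing but 2 survives at r5c4 ⇒ r5c4=2.
Step 14. [r2c3∈{3}] only 3 remains possible at r2c3 ⇒ r2c3=3.
Step 15. [r4c3∈{4}] only 4 remains possible at r4c3. So r4c3=4.
Step 16. [r2c4∈{5}] r2c4 has the single candidate 5. So r2c4=5.
Step 17. [r6c5∈{5}] r6c5 has the single candidate 5, so r6c5=5.
Step 18. [r6c6∈{4}] nothing but 4 survives at r6c6, so r6c6=4.
Step 19. [r2c6∈{6}] r2c6 is down to just 6, so r2c6=6.
Step 20. [r2c1∈{2}] r2c1 has the single candidate 2, so r2c1=2.

Answer: 5 4 6 1 2 3 / 2 1 3 5 4 6 / 6 5 1 4 3 2 / 3 2 4 6 1 5 / 4 3 5 2 6 1 / 1 6 2 3 5 4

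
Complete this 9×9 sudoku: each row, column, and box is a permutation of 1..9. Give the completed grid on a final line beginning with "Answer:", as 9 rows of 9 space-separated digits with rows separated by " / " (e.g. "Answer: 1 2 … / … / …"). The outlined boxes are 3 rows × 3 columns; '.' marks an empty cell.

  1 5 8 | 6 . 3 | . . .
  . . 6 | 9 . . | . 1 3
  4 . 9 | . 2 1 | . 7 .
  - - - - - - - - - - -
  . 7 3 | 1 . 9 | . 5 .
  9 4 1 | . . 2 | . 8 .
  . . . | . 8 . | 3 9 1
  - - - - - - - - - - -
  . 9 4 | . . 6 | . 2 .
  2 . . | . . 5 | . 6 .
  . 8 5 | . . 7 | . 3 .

Step 1. [r7c1∈{3,7}] r7c1 is the only open cell in col 1 admitting 3 ⇒ r7c1=3.
Step 2. [r6c4∈{4,5,7}] in row 6, 7 fits only at r6c4, so r6c4=7.
Step 3. [r7c4∈{8}] only 8 remains possible at r7c4 ⇒ r7c4=8.
Step 4. [r1c8∈{4}] r1c8 has the single candidate 4, so r1c8=4.
Step 5. [r3c4∈{5}] only 5 remains possible at r3c4, so r3c4=5.
Step 6. [r7c5∈{1}] nothing but 1 survives at r7c5. So r7c5=1.
Step 7. [r2c7∈{2,5,8}] row 2 places 5 nowhere but r2c7 ⇒ r2c7=5.
Step 8. [r7c7∈{7}] only 7 remains possible at r7c7 ⇒ r7c7=7.
Step 9. [r5c7∈{6}] r5c7 has the single candidate 6 ⇒ r5c7=6.
Step 10. [r9c7∈{1,4,9}] r9c7 is the only open cell in row 9 admitting 1. So r9c7=1.
Step 11. [r6c2∈{2,6}] 6 has one home in col 2: r6c2, so r6c2=6.
Step 12. [r6c6∈{4}] only 4 remains possible at r6c6. So r6c6=4.
Step 13. [r2c5∈{4,7}] r2c5 is the only open cell in row 2 admitting 4. So r2c5=4.
Step 14. [r5c4∈{3}] r5c4's peers cover all but 3, so r5c4=3.
Step 15. [r8c4∈{4}] nothing but 4 survives at r8c4 ⇒ r8c4=4.
Step 16. [r4c7∈{2,4}] r4c7 is the only open cell in col 7 admitting 4. So r4c7=4.
Step 17. [r9c5∈{9}] r9c5's peers cover all but 9. So r9c5=9.
Step 18. [r3c7∈{8}] only 8 remains possible at r3c7 ⇒ r3c7=8.
Step 19. [r8c7∈{9}] nothing but 9 survives at r8c7, so r8c7=9.
Step 20. [r1c9∈{2,9}] in row 1, 9 fits only at r1c9, so r1c9=9.
Step 21. [r8c9∈{8}] r8c9 has the single candidate 8. So r8c9=8.
Step 22. [r2c1∈{7}] r2c1 is down to just 7, so r2c1=7.
Step 23. [r7c9∈{5}] r7c9 is down to just 5. So r7c9=5.
Step 24. [r3c2∈{3}] r3c2's peers cover all but 3 ⇒ r3c2=3.
Step 25. [r1c5∈{7}] r1c5's peers cover all but 7 ⇒ r1c5=7.
Step 26. [r2c2∈{2}] nothing but 2 survives at r2c2, so r2c2=2.
Step 27. [r4c1∈{8}] r4c1's peers cover all but 8 ⇒ r4c1=8.
Step 28. [r6c3∈{2}] only 2 remains possible at r6c3, so r6c3=2.
Step 29. [r6c1∈{5}] r6c1 has the single candidate 5, so r6c1=5.
Step 30. [r8c5∈{3}] r8c5 is down to just 3. So r8c5=3.
Step 31. [r8c2∈{1}] only 1 remains possible at r8c2. So r8c2=1.
Step 32. [r9c4∈{2}] nothing but 2 survives at r9c4 ⇒ r9c4=2.
Step 33. [r9c9∈{4}] r9c9's peers cover all but 4. So r9c9=4.
Step 34. [r4c9∈{2}] nothing but 2 survives at r4c9 ⇒ r4c9=2.
Step 35. [r3c9∈{6}] only 6 remains possible at r3c9 ⇒ r3c9=6.
Step 36. [r1c7∈{2}] r1c7's peers cover all but 2. So r1c7=2.
Step 37. [r9c1∈{6}] r9c1's peers cover all but 6, so r9c1=6.
Step 38. [r8c3∈{7}] only 7 remains possible at r8c3 ⇒ r8c3=7.
Step 39. [r5c5∈{5}] nothing but 5 survives at r5c5, so r5c5=5.
Step 40. [r2c6∈{8}] r2c6's peers cover all but 8 ⇒ r2c6=8.
Step 41. [r4c5∈{6}] r4c5 has the single candidate 6. So r4c5=6.
Step 42. [r5c9∈{7}] nothing but 7 survives at r5c9, so r5c9=7.

Answer: 1 5 8 6 7 3 2 4 9 / 7 2 6 9 4 8 5 1 3 / 4 3 9 5 2 1 8 7 6 / 8 7 3 1 6 9 4 5 2 / 9 4 1 3 5 2 6 8 7 / 5 6 2 7 8 4 3 9 1 / 3 9 4 8 1 6 7 2 5 / 2 1 7 4 3 5 9 6 8 / 6 8 5 2 9 7 1 3 4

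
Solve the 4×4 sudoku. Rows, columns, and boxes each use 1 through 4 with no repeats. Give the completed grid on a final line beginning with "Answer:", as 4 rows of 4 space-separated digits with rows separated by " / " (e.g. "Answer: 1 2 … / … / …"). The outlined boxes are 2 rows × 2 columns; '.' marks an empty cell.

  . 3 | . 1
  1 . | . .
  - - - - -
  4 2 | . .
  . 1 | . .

Step 1. [r1c3∈{2,4}] r1c3 is the only open cell in row 1 admitting 4 ⇒ r1c3=4.
Step 2. [r3c4∈{3}] nothing but 3 survives at r3c4. So r3c4=3.
Step 3. [r4c3∈{2}] r4c3's peers cover all but 2. So r4c3=2.
Step 4. [r2c4∈{2}] r2c4 has the single candidate 2 ⇒ r2c4=2.
Step 5. [r2c2∈{4}] r2c2's peers cover all but 4 ⇒ r2c2=4.
Step 6. [r4c4∈{4}] r4c4 has the single candidate 4, so r4c4=4.
Step 7. [r3c3∈{1}] only 1 remains possible at r3c3 ⇒ r3c3=1.
Step 8. [r4c1∈{3}] r4c1 is down to just 3. So r4c1=3.
Step 9. [r1c1∈{2}] only 2 remains possible at r1c1. So r1c1=2.
Step 10. [r2c3∈{3}] only 3 remains possible at r2c3 ⇒ r2c3=3.

Answer: 2 3 4 1 / 1 4 3 2 / 4 2 1 3 / 3 1 2 4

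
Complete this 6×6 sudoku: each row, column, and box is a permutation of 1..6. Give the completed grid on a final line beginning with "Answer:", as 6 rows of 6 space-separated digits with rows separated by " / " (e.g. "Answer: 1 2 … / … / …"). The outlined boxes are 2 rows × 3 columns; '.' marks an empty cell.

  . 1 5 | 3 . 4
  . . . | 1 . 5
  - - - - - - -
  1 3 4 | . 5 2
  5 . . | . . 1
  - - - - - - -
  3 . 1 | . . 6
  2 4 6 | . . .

Step 1. [r4c2∈{2,6}] across box 3, 6 lands solely at r4c2 ⇒ r4c2=6.
Step 2. [r5c4∈{2,4,5}] in col 4, 2 fits only at r5c4, so r5c4=2.
Step 3. [r4c5∈{3,4}] row 4 places 3 nowhere but r4c5 ⇒ r4c5=3.
Step 4. [r2c2∈{2}] r2c2's peers cover all but 2, so r2c2=2.
Step 5. [r2c5∈{6}] only 6 remains possible at r2c5 ⇒ r2c5=6.
Step 6. [r2c3∈{3}] r2c3 is down to just 3. So r2c3=3.
Step 7. [r4c4∈{4}] r4c4 has the single candidate 4. So r4c4=4.
Step 8. [r2c1∈{4}] r2c1's peers cover all but 4, so r2c1=4.
Step 9. [r6c4∈{5}] only 5 remains possible at r6c4 ⇒ r6c4=5.
Step 10. [r1c5∈{2}] r1c5 has the single candidate 2, so r1c5=2.
Step 11. [r5c2∈{5}] r5c2's peers cover all but 5. So r5c2=5.
Step 12. [r5c5∈{4}] r5c5 has the single candidate 4 ⇒ r5c5=4.
Step 13. [r6c5∈{1}] r6c5 is down to just 1. So r6c5=1.
Step 14. [r6c6∈{3}] r6c6's peers cover all but 3, so r6c6=3.
Step 15. [r4c3∈{2}] r4c3 is down to just 2 ⇒ r4c3=2.
Step 16. [r3c4∈{6}] nothing but 6 survives at r3c4 ⇒ r3c4=6.
Step 17. [r1c1∈{6}] nothing but 6 survives at r1c1. So r1c1=6.

Answer: 6 1 5 3 2 4 / 4 2 3 1 6 5 / 1 3 4 6 5 2 / 5 6 2 4 3 1 / 3 5 1 2 4 6 / 2 4 6 5 1 3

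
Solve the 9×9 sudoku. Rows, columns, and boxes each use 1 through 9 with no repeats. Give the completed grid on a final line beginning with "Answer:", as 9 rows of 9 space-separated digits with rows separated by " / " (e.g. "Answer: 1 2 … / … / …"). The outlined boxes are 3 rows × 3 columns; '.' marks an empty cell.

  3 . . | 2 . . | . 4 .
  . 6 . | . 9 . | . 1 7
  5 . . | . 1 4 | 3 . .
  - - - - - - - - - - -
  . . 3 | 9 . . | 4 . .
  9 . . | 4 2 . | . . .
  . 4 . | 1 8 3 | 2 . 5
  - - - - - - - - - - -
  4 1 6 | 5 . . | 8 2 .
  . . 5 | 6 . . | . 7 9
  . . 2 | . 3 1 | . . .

Step 1. [r6c3∈{7}] r6c3 is down to just 7 ⇒ r6c3=7.
Step 2. [r8c1∈{8}] nothing but 8 survives at r8c1. So r8c1=8.
Step 3. [r1c7∈{5,6,9}] col 7 places 9 nowhere but r1c7 ⇒ r1c7=9.
Step 4. [r4c1∈{1,2,6}] col 1 places 1 nowhere but r4c1 ⇒ r4c1=1.
Step 5. [r5c3∈{8}] r5c3 is down to just 8 ⇒ r5c3=8.
Step 6. [r7c5∈{7}] r7c5 has the single candidate 7. So r7c5=7.
Step 7. [r4c6∈{5,6,7}] across row 4, 7 lands solely at r4c6, so r4c6=7.
Step 8. [r1c2∈{7,8}] 7 has one home in row 1: r1c2 ⇒ r1c2=7.
Step 9. [r3c2∈{2,8,9}] 8 has one home in col 2: r3c2 ⇒ r3c2=8.
Step 10. [r3c8∈{6}] r3c8's peers cover all but 6, so r3c8=6.
Step 11. [r5c9∈{1,3,6}] across col 9, 1 lands solely at r5c9. So r5c9=1.
Step 12. [r1c9∈{8}] r1c9 is down to just 8 ⇒ r1c9=8.
Step 13. [r4c9∈{6}] nothing but 6 survives at r4c9 ⇒ r4c9=6.
Step 14. [r4c5∈{5}] only 5 remains possible at r4c5. So r4c5=5.
Step 15. [r1c6∈{5,6}] across row 1, 5 lands solely at r1c6 ⇒ r1c6=5.
Step 16. [r9c4∈{8}] nothing but 8 survives at r9c4. So r9c4=8.
Step 17. [r2c7∈{5}] r2c7 has the single candidate 5. So r2c7=5.
Step 18. [r9c7∈{6}] r9c7 is down to just 6 ⇒ r9c7=6.
Step 19. [r9c8∈{5}] nothing but 5 survives at r9c8, so r9c8=5.
Step 20. [r8c7∈{1}] only 1 remains possible at r8c7, so r8c7=1.
Step 21. [r3c3∈{9}] r3c3 is down to just 9, so r3c3=9.
Step 22. [r6c8∈{9}] r6c8 has the single candidate 9. So r6c8=9.
Step 23. [r4c2∈{2}] r4c2's peers cover all but 2. So r4c2=2.
Step 24. [r2c3∈{4}] r2c3 has the single candidate 4, so r2c3=4.
Step 25. [r1c5∈{6}] nothing but 6 survives at r1c5. So r1c5=6.
Step 26. [r3c4∈{7}] only 7 remains possible at r3c4, so r3c4=7.
Step 27. [r7c9∈{3}] r7c9's peers cover all but 3. So r7c9=3.
Step 28. [r5c6∈{6}] only 6 remains possible at r5c6, so r5c6=6.
Step 29. [r8c6∈{2}] r8c6 is down to just 2, so r8c6=2.
Step 30. [r1c3∈{1}] r1c3 has the single candidate 1, so r1c3=1.
Step 31. [r6c1∈{6}] r6c1 has the single candidate 6 ⇒ r6c1=6.
Step 32. [r9c1∈{7}] nothing but 7 survives at r9c1. So r9c1=7.
Step 33. [r2c6∈{8}] r2c6 is down to just 8. So r2c6=8.
Step 34. [r9c9∈{4}] nothing but 4 survives at r9c9. So r9c9=4.
Step 35. [r2c4∈{3}] r2c4 has the single candidate 3, so r2c4=3.
Step 36. [r5c8∈{3}] r5c8's peers cover all but 3. So r5c8=3.
Step 37. [r7c6∈{9}] r7c6 is down to just 9, so r7c6=9.
Step 38. [r9c2∈{9}] r9c2 has the single candidate 9 ⇒ r9c2=9.
Step 39. [r3c9∈{2}] r3c9 has the single candidate 2, so r3c9=2.
Step 40. [r2c1∈{2}] r2c1 has the single candidate 2. So r2c1=2.
Step 41. [r8c2∈{3}] nothing but 3 survives at r8c2 ⇒ r8c2=3.
Step 42. [r4c8∈{8}] r4c8's peers cover all but 8, so r4c8=8.
Step 43. [r5c2∈{5}] r5c2 has the single candidate 5. So r5c2=5.
Step 44. [r8c5∈{4}] nothing but 4 survives at r8c5, so r8c5=4.
Step 45. [r5c7∈{7}] only 7 remains possible at r5c7, so r5c7=7.

Answer: 3 7 1 2 6 5 9 4 8 / 2 6 4 3 9 8 5 1 7 / 5 8 9 7 1 4 3 6 2 / 1 2 3 9 5 7 4 8 6 / 9 5 8 4 2 6 7 3 1 / 6 4 7 1 8 3 2 9 5 / 4 1 6 5 7 9 8 2 3 / 8 3 5 6 4 2 1 7 9 / 7 9 2 8 3 1 6 5 4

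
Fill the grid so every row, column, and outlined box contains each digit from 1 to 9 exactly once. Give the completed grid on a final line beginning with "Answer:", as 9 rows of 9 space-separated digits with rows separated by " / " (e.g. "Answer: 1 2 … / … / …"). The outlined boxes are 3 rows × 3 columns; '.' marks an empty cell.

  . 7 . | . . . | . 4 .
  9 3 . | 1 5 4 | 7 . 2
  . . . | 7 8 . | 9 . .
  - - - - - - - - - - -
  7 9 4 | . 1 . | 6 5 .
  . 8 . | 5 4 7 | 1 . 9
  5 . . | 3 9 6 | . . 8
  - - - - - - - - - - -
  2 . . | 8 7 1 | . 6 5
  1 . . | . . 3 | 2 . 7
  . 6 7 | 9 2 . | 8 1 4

Step 1. [r2c3∈{6,8}] across row 2, 6 lands solely at r2c3. So r2c3=6.
Step 2. [r3c6∈{2}] r3c6 is down to just 2. So r3c6=2.
Step 3. [r1c3∈{1,2,5,8}] in row 1, 2 fits only at r1c3, so r1c3=2.
Step 4. [r3c8∈{3}] r3c8 has the single candidate 3. So r3c8=3.
Step 5. [r1c4∈{6}] r1c4 has the single candidate 6, so r1c4=6.
Step 6. [r6c2∈{1,2}] r6c2 is the only open cell in col 2 admitting 2. So r6c2=2.
Step 7. [r3c2∈{1,4,5}] 1 has one home in col 2: r3c2, so r3c2=1.
Step 8. [r9c1∈{3}] only 3 remains possible at r9c1. So r9c1=3.
Step 9. [r8c2∈{4,5}] r8c2 is the only open cell in col 2 admitting 5 ⇒ r8c2=5.
Step 10. [r8c8∈{9}] nothing but 9 survives at r8c8, so r8c8=9.
Step 11. [r4c4∈{2}] r4c4's peers cover all but 2, so r4c4=2.
Step 12. [r4c9∈{3}] r4c9 has the single candidate 3 ⇒ r4c9=3.
Step 13. [r3c9∈{6}] r3c9's peers cover all but 6, so r3c9=6.
Step 14. [r8c4∈{4}] r8c4's peers cover all but 4 ⇒ r8c4=4.
Step 15. [r3c1∈{4}] nothing but 4 survives at r3c1. So r3c1=4.
Step 16. [r6c7∈{4}] nothing but 4 survives at r6c7. So r6c7=4.
Step 17. [r1c6∈{9}] r1c6 has the single candidate 9, so r1c6=9.
Step 18. [r1c5∈{3}] nothing but 3 survives at r1c5 ⇒ r1c5=3.
Step 19. [r5c8∈{2}] r5c8's peers cover all but 2. So r5c8=2.
Step 20. [r1c1∈{8}] only 8 remains possible at r1c1, so r1c1=8.
Step 21. [r7c7∈{3}] nothing but 3 survives at r7c7 ⇒ r7c7=3.
Step 22. [r3c3∈{5}] r3c3 has the single candidate 5, so r3c3=5.
Step 23. [r5c1∈{6}] r5c1's peers cover all but 6, so r5c1=6.
Step 24. [r9c6∈{5}] r9c6's peers cover all but 5 ⇒ r9c6=5.
Step 25. [r6c8∈{7}] r6c8 has the single candidate 7. So r6c8=7.
Step 26. [r6c3∈{1}] r6c3's peers cover all but 1. So r6c3=1.
Step 27. [r1c7∈{5}] r1c7's peers cover all but 5, so r1c7=5.
Step 28. [r7c3∈{9}] r7c3's peers cover all but 9 ⇒ r7c3=9.
Step 29. [r2c8∈{8}] nothing but 8 survives at r2c8, so r2c8=8.
Step 30. [r7c2∈{4}] r7c2 is down to just 4 ⇒ r7c2=4.
Step 31. [r5c3∈{3}] only 3 remains possible at r5c3. So r5c3=3.
Step 32. [r1c9∈{1}] r1c9 has the single candidate 1, so r1c9=1.
Step 33. [r4c6∈{8}] r4c6's peers cover all but 8, so r4c6=8.
Step 34. [r8c5∈{6}] nothing but 6 survives at r8c5 ⇒ r8c5=6.
Step 35. [r8c3∈{8}] only 8 remains possible at r8c3 ⇒ r8c3=8.

Answer: 8 7 2 6 3 9 5 4 1 / 9 3 6 1 5 4 7 8 2 / 4 1 5 7 8 2 9 3 6 / 7 9 4 2 1 8 6 5 3 / 6 8 3 5 4 7 1 2 9 / 5 2 1 3 9 6 4 7 8 / 2 4 9 8 7 1 3 6 5 / 1 5 8 4 6 3 2 9 7 / 3 6 7 9 2 5 8 1 4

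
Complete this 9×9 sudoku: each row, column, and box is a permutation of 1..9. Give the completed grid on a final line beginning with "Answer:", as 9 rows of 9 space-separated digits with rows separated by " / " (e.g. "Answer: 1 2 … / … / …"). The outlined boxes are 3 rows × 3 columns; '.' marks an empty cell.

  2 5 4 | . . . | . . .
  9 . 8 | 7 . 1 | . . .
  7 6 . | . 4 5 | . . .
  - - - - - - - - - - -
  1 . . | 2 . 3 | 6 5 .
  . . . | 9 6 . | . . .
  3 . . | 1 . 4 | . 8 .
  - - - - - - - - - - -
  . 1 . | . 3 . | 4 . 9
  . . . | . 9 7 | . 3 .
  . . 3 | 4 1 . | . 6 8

Step 1. [r9c1∈{5}] nothing but 5 survives at r9c1 ⇒ r9c1=5.
Step 2. [r6c7∈{2,7,9}] box 6 places 9 nowhere but r6c7. So r6c7=9.
Step 3. [r1c5∈{8}] r1c5 is down to just 8 ⇒ r1c5=8.
Step 4. [r4c2∈{4,7,8,9}] in row 4, 8 fits only at r4c2 ⇒ r4c2=8.
Step 5. [r6c3∈{2,5,6,7}] across row 6, 6 lands solely at r6c3, so r6c3=6.
Step 6. [r8c3∈{2}] r8c3 has the single candidate 2 ⇒ r8c3=2.
Step 7. [r2c9∈{2,3,4,5,6}] r2c9 is the only open cell in row 2 admitting 6 ⇒ r2c9=6.
Step 8. [r5c1∈{4}] nothing but 4 survives at r5c1, so r5c1=4.
Step 9. [r7c3∈{7}] r7c3's peers cover all but 7. So r7c3=7.
Step 10. [r7c8∈{2}] only 2 remains possible at r7c8, so r7c8=2.
Step 11. [r3c4∈{3}] r3c4's peers cover all but 3 ⇒ r3c4=3.
Step 12. [r7c4∈{5,6,8}] 5 has one home in row 7: r7c4. So r7c4=5.
Step 13. [r3c3∈{1}] only 1 remains possible at r3c3 ⇒ r3c3=1.
Step 14. [r3c9∈{2}] only 2 remains possible at r3c9 ⇒ r3c9=2.
Step 15. [r6c9∈{7}] nothing but 7 survives at r6c9, so r6c9=7.
Step 16. [r5c8∈{1}] only 1 remains possible at r5c8. So r5c8=1.
Step 17. [r8c4∈{6,8}] 8 has one home in col 4: r8c4. So r8c4=8.
Step 18. [r8c9∈{1,5}] across col 9, 5 lands solely at r8c9. So r8c9=5.
Step 19. [r1c9∈{1,3}] r1c9 is the only open cell in col 9 admitting 1 ⇒ r1c9=1.
Step 20. [r1c7∈{3,7}] r1c7 is the only open cell in row 1 admitting 3, so r1c7=3.
Step 21. [r7c6∈{6}] r7c6's peers cover all but 6 ⇒ r7c6=6.
Step 22. [r1c8∈{7,9}] row 1 places 7 nowhere but r1c8, so r1c8=7.
Step 23. [r5c7∈{2}] r5c7's peers cover all but 2, so r5c7=2.
Step 24. [r7c1∈{8}] r7c1 is down to just 8 ⇒ r7c1=8.
Step 25. [r9c6∈{2}] only 2 remains possible at r9c6 ⇒ r9c6=2.
Step 26. [r8c2∈{4}] r8c2 is down to just 4, so r8c2=4.
Step 27. [r6c2∈{2}] r6c2 is down to just 2 ⇒ r6c2=2.
Step 28. [r3c8∈{9}] only 9 remains possible at r3c8 ⇒ r3c8=9.
Step 29. [r2c2∈{3}] only 3 remains possible at r2c2, so r2c2=3.
Step 30. [r5c6∈{8}] r5c6 has the single candidate 8 ⇒ r5c6=8.
Step 31. [r8c1∈{6}] r8c1's peers cover all but 6, so r8c1=6.
Step 32. [r3c7∈{8}] r3c7's peers cover all but 8, so r3c7=8.
Step 33. [r2c7∈{5}] r2c7 has the single candidate 5 ⇒ r2c7=5.
Step 34. [r8c7∈{1}] r8c7 has the single candidate 1, so r8c7=1.
Step 35. [r4c3∈{9}] r4c3 is down to just 9. So r4c3=9.
Step 36. [r9c7∈{7}] r9c7 is down to just 7 ⇒ r9c7=7.
Step 37. [r1c6∈{9}] only 9 remains possible at r1c6. So r1c6=9.
Step 38. [r6c5∈{5}] r6c5's peers cover all but 5, so r6c5=5.
Step 39. [r5c9∈{3}] r5c9's peers cover all but 3. So r5c9=3.
Step 40. [r5c2∈{7}] nothing but 7 survives at r5c2, so r5c2=7.
Step 41. [r2c8∈{4}] r2c8 has the single candidate 4, so r2c8=4.
Step 42. [r2c5∈{2}] r2c5's peers cover all but 2, so r2c5=2.
Step 43. [r9c2∈{9}] r9c2 is down to just 9, so r9c2=9.
Step 44. [r4c5∈{7}] r4c5 has the single candidate 7. So r4c5=7.
Step 45. [r4c9∈{4}] r4c9 has the single candidate 4 ⇒ r4c9=4.
Step 46. [r1c4∈{6}] r1c4's peers cover all but 6, so r1c4=6.
Step 47. [r5c3∈{5}] r5c3 has the single candidate 5. So r5c3=5.

Answer: 2 5 4 6 8 9 3 7 1 / 9 3 8 7 2 1 5 4 6 / 7 6 1 3 4 5 8 9 2 / 1 8 9 2 7 3 6 5 4 / 4 7 5 9 6 8 2 1 3 / 3 2 6 1 5 4 9 8 7 / 8 1 7 5 3 6 4 2 9 / 6 4 2 8 9 7 1 3 5 / 5 9 3 4 1 2 7 6 8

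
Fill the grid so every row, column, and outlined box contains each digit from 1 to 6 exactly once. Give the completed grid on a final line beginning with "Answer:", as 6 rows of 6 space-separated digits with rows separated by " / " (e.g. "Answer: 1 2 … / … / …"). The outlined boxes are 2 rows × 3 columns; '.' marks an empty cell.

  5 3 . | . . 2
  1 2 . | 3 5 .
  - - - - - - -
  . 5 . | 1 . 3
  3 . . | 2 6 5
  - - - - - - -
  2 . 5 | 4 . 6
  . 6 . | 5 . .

Step 1. [r4c2∈{1,4}] 4 has one home in col 2: r4c2 ⇒ r4c2=4.
Step 2. [r6c3∈{1,3,4}] in col 3, 3 fits only at r6c3. So r6c3=3.
Step 3. [r1c5∈{1,4}] row 1 places 1 nowhere but r1c5. So r1c5=1.
Step 4. [r2c3∈{4,6}] row 2 places 6 nowhere but r2c3 ⇒ r2c3=6.
Step 5. [r6c6∈{1}] nothing but 1 survives at r6c6, so r6c6=1.
Step 6. [r6c1∈{4}] only 4 remains possible at r6c1 ⇒ r6c1=4.
Step 7. [r6c5∈{2}] nothing but 2 survives at r6c5. So r6c5=2.
Step 8. [r3c5∈{4}] only 4 remains possible at r3c5 ⇒ r3c5=4.
Step 9. [r3c3∈{2}] r3c3 has the single candidate 2, so r3c3=2.
Step 10. [r4c3∈{1}] r4c3 has the single candidate 1 ⇒ r4c3=1.
Step 11. [r5c2∈{1}] r5c2's peers cover all but 1 ⇒ r5c2=1.
Step 12. [r1c3∈{4}] r1c3 is down to just 4. So r1c3=4.
Step 13. [r5c5∈{3}] r5c5 is down to just 3 ⇒ r5c5=3.
Step 14. [r1c4∈{6}] only 6 remains possible at r1c4, so r1c4=6.
Step 15. [r3c1∈{6}] nothing but 6 survives at r3c1 ⇒ r3c1=6.
Step 16. [r2c6∈{4}] r2c6's peers cover all but 4 ⇒ r2c6=4.

Answer: 5 3 4 6 1 2 / 1 2 6 3 5 4 / 6 5 2 1 4 3 / 3 4 1 2 6 5 / 2 1 5 4 3 6 / 4 6 3 5 2 1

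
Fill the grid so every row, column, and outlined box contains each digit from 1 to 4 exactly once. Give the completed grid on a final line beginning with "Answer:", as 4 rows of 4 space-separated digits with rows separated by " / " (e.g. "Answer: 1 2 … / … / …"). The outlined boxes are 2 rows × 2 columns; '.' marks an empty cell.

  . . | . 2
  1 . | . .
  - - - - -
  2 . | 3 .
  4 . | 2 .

Step 1. [r4c2∈{1,3}] row 4 places 3 nowhere but r4c2. So r4c2=3.
Step 2. [r2c3∈{4}] nothing but 4 survives at r2c3, so r2c3=4.
Step 3. [r3c4∈{1,4}] r3c4 is the only open cell in row 3 admitting 4, so r3c4=4.
Step 4. [r1c3∈{1}] r1c3 has the single candidate 1. So r1c3=1.
Step 5. [r1c2∈{4}] r1c2 is down to just 4, so r1c2=4.
Step 6. [r4c4∈{1}] nothing but 1 survives at r4c4. So r4c4=1.
Step 7. [r2c4∈{3}] r2c4's peers cover all but 3 ⇒ r2c4=3.
Step 8. [r3c2∈{1}] r3c2 is down to just 1. So r3c2=1.
Step 9. [r2c2∈{2}] r2c2 is down to just 2, so r2c2=2.
Step 10. [r1c1∈{3}] r1c1 is down to just 3. So r1c1=3.

Answer: 3 4 1 2 / 1 2 4 3 / 2 1 3 4 / 4 3 2 1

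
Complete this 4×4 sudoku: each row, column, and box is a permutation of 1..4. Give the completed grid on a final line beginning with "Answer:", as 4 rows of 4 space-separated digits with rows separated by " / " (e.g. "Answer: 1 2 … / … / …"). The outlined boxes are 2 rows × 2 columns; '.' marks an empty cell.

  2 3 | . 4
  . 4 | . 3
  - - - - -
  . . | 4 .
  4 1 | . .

Step 1. [r4c4∈{2}] r4c4 is down to just 2. So r4c4=2.
Step 2. [r2c3∈{1,2}] in row 2, 2 fits only at r2c3. So r2c3=2.
Step 3. [r2c1∈{1}] r2c1 is down to just 1. So r2c1=1.
Step 4. [r3c2∈{2}] nothing but 2 survives at r3c2 ⇒ r3c2=2.
Step 5. [r1c3∈{1}] r1c3 is down to just 1 ⇒ r1c3=1.
Step 6. [r4c3∈{3}] r4c3 is down to just 3, so r4c3=3.
Step 7. [r3c4∈{1}] nothing but 1 survives at r3c4, so r3c4=1.
Step 8. [r3c1∈{3}] r3c1 is down to just 3. So r3c1=3.

Answer: 2 3 1 4 / 1 4 2 3 / 3 2 4 1 / 4 1 3 2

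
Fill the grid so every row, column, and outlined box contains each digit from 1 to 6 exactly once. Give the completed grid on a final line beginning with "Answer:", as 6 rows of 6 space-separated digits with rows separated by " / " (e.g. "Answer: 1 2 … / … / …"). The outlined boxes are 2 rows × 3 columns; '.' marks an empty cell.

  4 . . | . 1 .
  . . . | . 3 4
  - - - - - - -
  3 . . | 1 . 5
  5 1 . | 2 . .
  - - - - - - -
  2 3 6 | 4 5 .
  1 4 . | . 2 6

Step 1. [r3c2∈{2,6}] across box 3, 6 lands solely at r3c2 ⇒ r3c2=6.
Step 2. [r3c3∈{2,4}] r3c3 is the only open cell in row 3 admitting 2 ⇒ r3c3=2.
Step 3. [r6c3∈{5}] r6c3 has the single candidate 5 ⇒ r6c3=5.
Step 4. [r1c4∈{5,6}] 6 has one home in row 1: r1c4, so r1c4=6.
Step 5. [r1c2∈{2,5}] row 1 places 5 nowhere but r1c2 ⇒ r1c2=5.
Step 6. [r3c5∈{4}] r3c5 is down to just 4, so r3c5=4.
Step 7. [r2c2∈{2}] nothing but 2 survives at r2c2, so r2c2=2.
Step 8. [r1c3∈{3}] only 3 remains possible at r1c3. So r1c3=3.
Step 9. [r2c4∈{5}] nothing but 5 survives at r2c4 ⇒ r2c4=5.
Step 10. [r4c5∈{6}] only 6 remains possible at r4c5 ⇒ r4c5=6.
Step 11. [r4c6∈{3}] r4c6 has the single candidate 3 ⇒ r4c6=3.
Step 12. [r2c3∈{1}] r2c3 has the single candidate 1 ⇒ r2c3=1.
Step 13. [r6c4∈{3}] only 3 remains possible at r6c4 ⇒ r6c4=3.
Step 14. [r2c1∈{6}] r2c1's peers cover all but 6. So r2c1=6.
Step 15. [r1c6∈{2}] r1c6 is down to just 2. So r1c6=2.
Step 16. [r4c3∈{4}] r4c3's peers cover all but 4, so r4c3=4.
Step 17. [r5c6∈{1}] only 1 remains possible at r5c6, so r5c6=1.

Answer: 4 5 3 6 1 2 / 6 2 1 5 3 4 / 3 6 2 1 4 5 / 5 1 4 2 6 3 / 2 3 6 4 5 1 / 1 4 5 3 2 6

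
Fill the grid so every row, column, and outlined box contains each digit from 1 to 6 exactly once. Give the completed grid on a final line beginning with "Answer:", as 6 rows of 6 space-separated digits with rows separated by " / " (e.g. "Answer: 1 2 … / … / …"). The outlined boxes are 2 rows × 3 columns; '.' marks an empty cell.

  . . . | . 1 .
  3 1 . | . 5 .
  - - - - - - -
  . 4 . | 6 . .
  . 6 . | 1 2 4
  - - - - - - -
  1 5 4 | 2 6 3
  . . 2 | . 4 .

Step 1. [r1c1∈{2,4,5,6}] in col 1, 4 fits only at r1c1. So r1c1=4.
Step 2. [r1c3∈{5,6}] row 1 places 5 nowhere but r1c3. So r1c3=5.
Step 3. [r1c6∈{2,6}] 6 has one home in row 1: r1c6. So r1c6=6.
Step 4. [r3c6∈{5}] only 5 remains possible at r3c6. So r3c6=5.
Step 5. [r3c5∈{3}] r3c5's peers cover all but 3 ⇒ r3c5=3.
Step 6. [r4c1∈{5}] nothing but 5 survives at r4c1 ⇒ r4c1=5.
Step 7. [r3c3∈{1}] r3c3's peers cover all but 1, so r3c3=1.
Step 8. [r1c2∈{2}] r1c2's peers cover all but 2. So r1c2=2.
Step 9. [r2c3∈{6}] only 6 remains possible at r2c3. So r2c3=6.
Step 10. [r6c4∈{5}] r6c4's peers cover all but 5, so r6c4=5.
Step 11. [r4c3∈{3}] r4c3 is down to just 3 ⇒ r4c3=3.
Step 12. [r2c4∈{4}] r2c4 is down to just 4. So r2c4=4.
Step 13. [r3c1∈{2}] r3c1 is down to just 2 ⇒ r3c1=2.
Step 14. [r1c4∈{3}] r1c4's peers cover all but 3 ⇒ r1c4=3.
Step 15. [r2c6∈{2}] only 2 remains possible at r2c6. So r2c6=2.
Step 16. [r6c6∈{1}] r6c6 is down to just 1. So r6c6=1.
Step 17. [r6c2∈{3}] r6c2's peers cover all but 3, so r6c2=3.
Step 18. [r6c1∈{6}] r6c1's peers cover all but 6 ⇒ r6c1=6.

Answer: 4 2 5 3 1 6 / 3 1 6 4 5 2 / 2 4 1 6 3 5 / 5 6 3 1 2 4 / 1 5 4 2 6 3 / 6 3 2 5 4 1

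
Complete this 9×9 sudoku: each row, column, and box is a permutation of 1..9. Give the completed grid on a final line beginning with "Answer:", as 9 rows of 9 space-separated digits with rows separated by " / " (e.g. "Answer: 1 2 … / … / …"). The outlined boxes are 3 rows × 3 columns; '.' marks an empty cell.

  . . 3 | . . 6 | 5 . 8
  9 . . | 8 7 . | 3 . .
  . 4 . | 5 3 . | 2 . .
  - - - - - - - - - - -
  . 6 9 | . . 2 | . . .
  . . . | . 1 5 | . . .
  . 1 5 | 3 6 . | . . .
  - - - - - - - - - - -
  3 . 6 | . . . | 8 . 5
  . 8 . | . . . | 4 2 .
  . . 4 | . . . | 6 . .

Step 1. [r4c8∈{1,3,4,5,7,8}] r4c8 is the only open cell in row 4 admitting 5 ⇒ r4c8=5.
Step 2. [r4c9∈{1,3,4,7}] 3 has one home in row 4: r4c9, so r4c9=3.
Step 3. [r3c1∈{1,6,7,8}] across col 1, 6 lands solely at r3c1, so r3c1=6.
Step 4. [r9c8∈{1,3,7,9}] 3 has one home in col 8: r9c8, so r9c8=3.
Step 5. [r3c3∈{1,7,8}] 8 has one home in row 3: r3c3. So r3c3=8.
Step 6. [r8c6∈{1,3,7,9}] row 8 places 3 nowhere but r8c6. So r8c6=3.
Step 7. [r8c4∈{1,6,7,9}] in row 8, 6 fits only at r8c4, so r8c4=6.
Step 8. [r2c2∈{2,5}] across row 2, 5 lands solely at r2c2 ⇒ r2c2=5.
Step 9. [r2c3∈{1,2}] across row 2, 2 lands solely at r2c3 ⇒ r2c3=2.
Step 10. [r5c3∈{7}] only 7 remains possible at r5c3. So r5c3=7.
Step 11. [r5c7∈{9}] r5c7's peers cover all but 9 ⇒ r5c7=9.
Step 12. [r5c4∈{4}] r5c4's peers cover all but 4 ⇒ r5c4=4.
Step 13. [r6c6∈{7,8,9}] row 6 places 9 nowhere but r6c6 ⇒ r6c6=9.
Step 14. [r3c6∈{1}] r3c6 has the single candidate 1, so r3c6=1.
Step 15. [r1c2∈{7}] nothing but 7 survives at r1c2, so r1c2=7.
Step 16. [r2c6∈{4}] nothing but 4 survives at r2c6, so r2c6=4.
Step 17. [r7c6∈{7}] only 7 remains possible at r7c6, so r7c6=7.
Step 18. [r6c9∈{2,4,7}] in col 9, 4 fits only at r6c9, so r6c9=4.
Step 19. [r6c1∈{2,8}] row 6 places 2 nowhere but r6c1 ⇒ r6c1=2.
Step 20. [r1c1∈{1}] r1c1 has the single candidate 1 ⇒ r1c1=1.
Step 21. [r6c8∈{7,8}] across row 6, 8 lands solely at r6c8, so r6c8=8.
Step 22. [r3c8∈{7,9}] col 8 places 7 nowhere but r3c8, so r3c8=7.
Step 23. [r3c9∈{9}] r3c9 is down to just 9 ⇒ r3c9=9.
Step 24. [r8c5∈{5,9}] across row 8, 9 lands solely at r8c5. So r8c5=9.
Step 25. [r1c5∈{2}] only 2 remains possible at r1c5. So r1c5=2.
Step 26. [r4c5∈{8}] r4c5's peers cover all but 8, so r4c5=8.
Step 27. [r5c8∈{6}] r5c8 has the single candidate 6 ⇒ r5c8=6.
Step 28. [r2c8∈{1}] nothing but 1 survives at r2c8. So r2c8=1.
Step 29. [r7c4∈{1,2}] 1 has one home in row 7: r7c4, so r7c4=1.
Step 30. [r8c1∈{5,7}] r8c1 is the only open cell in row 8 admitting 5 ⇒ r8c1=5.
Step 31. [r8c9∈{1,7}] row 8 places 7 nowhere but r8c9, so r8c9=7.
Step 32. [r7c2∈{2,9}] r7c2 is the only open cell in row 7 admitting 2. So r7c2=2.
Step 33. [r4c7∈{1,7}] across row 4, 1 lands solely at r4c7. So r4c7=1.
Step 34. [r4c1∈{4}] r4c1 is down to just 4. So r4c1=4.
Step 35. [r1c4∈{9}] only 9 remains possible at r1c4. So r1c4=9.
Step 36. [r6c7∈{7}] nothing but 7 survives at r6c7 ⇒ r6c7=7.
Step 37. [r5c2∈{3}] r5c2 is down to just 3, so r5c2=3.
Step 38. [r9c5∈{5}] nothing but 5 survives at r9c5. So r9c5=5.
Step 39. [r9c6∈{8}] r9c6 is down to just 8, so r9c6=8.
Step 40. [r9c2∈{9}] r9c2 has the single candidate 9, so r9c2=9.
Step 41. [r1c8∈{4}] nothing but 4 survives at r1c8 ⇒ r1c8=4.
Step 42. [r5c1∈{8}] r5c1's peers cover all but 8, so r5c1=8.
Step 43. [r4c4∈{7}] only 7 remains possible at r4c4. So r4c4=7.
Step 44. [r9c9∈{1}] r9c9 is down to just 1. So r9c9=1.
Step 45. [r7c5∈{4}] only 4 remains possible at r7c5 ⇒ r7c5=4.
Step 46. [r9c1∈{7}] nothing but 7 survives at r9c1. So r9c1=7.
Step 47. [r5c9∈{2}] nothing but 2 survives at r5c9 ⇒ r5c9=2.
Step 48. [r9c4∈{2}] r9c4's peers cover all but 2 ⇒ r9c4=2.
Step 49. [r2c9∈{6}] r2c9 has the single candidate 6 ⇒ r2c9=6.
Step 50. [r7c8∈{9}] r7c8 is down to just 9 ⇒ r7c8=9.
Step 51. [r8c3∈{1}] nothing but 1 survives at r8c3. So r8c3=1.

Answer: 1 7 3 9 2 6 5 4 8 / 9 5 2 8 7 4 3 1 6 / 6 4 8 5 3 1 2 7 9 / 4 6 9 7 8 2 1 5 3 / 8 3 7 4 1 5 9 6 2 / 2 1 5 3 6 9 7 8 4 / 3 2 6 1 4 7 8 9 5 / 5 8 1 6 9 3 4 2 7 / 7 9 4 2 5 8 6 3 1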